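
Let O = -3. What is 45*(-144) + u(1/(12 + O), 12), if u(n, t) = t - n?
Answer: -58213/9 ≈ -6468.1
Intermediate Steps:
45*(-144) + u(1/(12 + O), 12) = 45*(-144) + (12 - 1/(12 - 3)) = -6480 + (12 - 1/9) = -6480 + (12 - 1*⅑) = -6480 + (12 - ⅑) = -6480 + 107/9 = -58213/9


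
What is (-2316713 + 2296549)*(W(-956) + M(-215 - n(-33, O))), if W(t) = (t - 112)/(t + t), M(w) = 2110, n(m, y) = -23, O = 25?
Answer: -10171195454/239 ≈ -4.2557e+7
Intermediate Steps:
W(t) = (-112 + t)/(2*t) (W(t) = (-112 + t)/((2*t)) = (-112 + t)*(1/(2*t)) = (-112 + t)/(2*t))
(-2316713 + 2296549)*(W(-956) + M(-215 - n(-33, O))) = (-2316713 + 2296549)*((½)*(-112 - 956)/(-956) + 2110) = -20164*((½)*(-1/956)*(-1068) + 2110) = -20164*(267/478 + 2110) = -20164*1008847/478 = -10171195454/239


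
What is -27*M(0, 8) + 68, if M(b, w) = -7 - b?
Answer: 257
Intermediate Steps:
-27*M(0, 8) + 68 = -27*(-7 - 1*0) + 68 = -27*(-7 + 0) + 68 = -27*(-7) + 68 = 189 + 68 = 257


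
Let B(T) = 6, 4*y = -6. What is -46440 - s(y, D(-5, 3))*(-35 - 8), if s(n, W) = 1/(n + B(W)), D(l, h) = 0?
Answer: -417874/9 ≈ -46430.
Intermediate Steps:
y = -3/2 (y = (1/4)*(-6) = -3/2 ≈ -1.5000)
s(n, W) = 1/(6 + n) (s(n, W) = 1/(n + 6) = 1/(6 + n))
-46440 - s(y, D(-5, 3))*(-35 - 8) = -46440 - (-35 - 8)/(6 - 3/2) = -46440 - (-43)/9/2 = -46440 - 2*(-43)/9 = -46440 - 1*(-86/9) = -46440 + 86/9 = -417874/9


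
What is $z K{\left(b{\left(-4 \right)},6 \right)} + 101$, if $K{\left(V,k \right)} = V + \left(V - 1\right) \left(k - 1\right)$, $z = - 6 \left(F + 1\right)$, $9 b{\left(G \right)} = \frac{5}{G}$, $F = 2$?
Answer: $206$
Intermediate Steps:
$b{\left(G \right)} = \frac{5}{9 G}$ ($b{\left(G \right)} = \frac{5 \frac{1}{G}}{9} = \frac{5}{9 G}$)
$z = -18$ ($z = - 6 \left(2 + 1\right) = \left(-6\right) 3 = -18$)
$K{\left(V,k \right)} = V + \left(-1 + V\right) \left(-1 + k\right)$
$z K{\left(b{\left(-4 \right)},6 \right)} + 101 = - 18 \left(1 - 6 + \frac{5}{9 \left(-4\right)} 6\right) + 101 = - 18 \left(1 - 6 + \frac{5}{9} \left(- \frac{1}{4}\right) 6\right) + 101 = - 18 \left(1 - 6 - \frac{5}{6}\right) + 101 = \left(-18\right) \left(- \frac{35}{6}\right) + 101 = 105 + 101 = 206$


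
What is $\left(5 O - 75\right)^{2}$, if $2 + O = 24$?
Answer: $1225$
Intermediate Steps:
$O = 22$ ($O = -2 + 24 = 22$)
$\left(5 O - 75\right)^{2} = \left(5 \cdot 22 - 75\right)^{2} = \left(110 - 75\right)^{2} = 35^{2} = 1225$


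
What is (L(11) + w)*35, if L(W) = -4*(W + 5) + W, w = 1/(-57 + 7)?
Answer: -18557/10 ≈ -1855.7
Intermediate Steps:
w = -1/50 (w = 1/(-50) = -1/50 ≈ -0.020000)
L(W) = -20 - 3*W (L(W) = -4*(5 + W) + W = (-20 - 4*W) + W = -20 - 3*W)
(L(11) + w)*35 = ((-20 - 3*11) - 1/50)*35 = ((-20 - 33) - 1/50)*35 = (-53 - 1/50)*35 = -2651/50*35 = -18557/10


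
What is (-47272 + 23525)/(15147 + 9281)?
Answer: -23747/24428 ≈ -0.97212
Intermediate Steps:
(-47272 + 23525)/(15147 + 9281) = -23747/24428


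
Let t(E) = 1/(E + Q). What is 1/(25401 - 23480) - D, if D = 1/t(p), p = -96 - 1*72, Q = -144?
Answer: 599353/1921 ≈ 312.00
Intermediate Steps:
p = -168 (p = -96 - 72 = -168)
t(E) = 1/(-144 + E) (t(E) = 1/(E - 144) = 1/(-144 + E))
D = -312 (D = 1/(1/(-144 - 168)) = 1/(1/(-312)) = 1/(-1/312) = -312)
1/(25401 - 23480) - D = 1/(25401 - 23480) - 1*(-312) = 1/1921 + 312 = 599353/1921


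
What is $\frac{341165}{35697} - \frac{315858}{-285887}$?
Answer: $\frac{108809821381}{10205308239} \approx 10.662$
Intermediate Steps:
$\frac{341165}{35697} - \frac{315858}{-285887} = 341165 \cdot \frac{1}{35697} - - \frac{315858}{285887} = \frac{341165}{35697} + \frac{315858}{285887} = \frac{108809821381}{10205308239}$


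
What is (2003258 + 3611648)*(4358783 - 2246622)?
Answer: 11859585471866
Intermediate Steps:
(2003258 + 3611648)*(4358783 - 2246622) = 5614906*2112161 = 11859585471866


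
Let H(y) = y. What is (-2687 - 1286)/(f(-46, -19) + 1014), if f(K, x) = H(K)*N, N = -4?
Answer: -3973/1198 ≈ -3.3164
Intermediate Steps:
f(K, x) = -4*K (f(K, x) = K*(-4) = -4*K)
(-2687 - 1286)/(f(-46, -19) + 1014) = (-2687 - 1286)/(-4*(-46) + 1014) = -3973/(184 + 1014) = -3973/1198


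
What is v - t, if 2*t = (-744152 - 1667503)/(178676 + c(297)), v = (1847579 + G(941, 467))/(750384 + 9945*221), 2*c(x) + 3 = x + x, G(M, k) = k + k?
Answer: 2590591165918/351765977649 ≈ 7.3645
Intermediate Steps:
G(M, k) = 2*k
c(x) = -3/2 + x (c(x) = -3/2 + (x + x)/2 = -3/2 + (2*x)/2 = -3/2 + x)
v = 616171/982743 (v = (1847579 + 2*467)/(750384 + 9945*221) = (1847579 + 934)/(750384 + 2197845) = 1848513/2948229 = 1848513*(1/2948229) = 616171/982743 ≈ 0.62699)
t = -2411655/357943 (t = ((-744152 - 1667503)/(178676 + (-3/2 + 297)))/2 = (-2411655/(178676 + 591/2))/2 = (-2411655/357943/2)/2 = (-2411655*2/357943)/2 = (½)*(-4823310/357943) = -2411655/357943 ≈ -6.7375)
v - t = 616171/982743 - 1*(-2411655/357943) = 616171/982743 + 2411655/357943 = 2590591165918/351765977649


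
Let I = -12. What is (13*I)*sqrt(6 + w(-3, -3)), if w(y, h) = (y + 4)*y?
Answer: -156*sqrt(3) ≈ -270.20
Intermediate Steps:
w(y, h) = y*(4 + y) (w(y, h) = (4 + y)*y = y*(4 + y))
(13*I)*sqrt(6 + w(-3, -3)) = (13*(-12))*sqrt(6 - 3*(4 - 3)) = -156*sqrt(6 - 3*1) = -156*sqrt(6 - 3) = -156*sqrt(3)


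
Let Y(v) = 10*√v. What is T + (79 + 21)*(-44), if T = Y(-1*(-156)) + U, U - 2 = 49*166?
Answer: 3736 + 20*√39 ≈ 3860.9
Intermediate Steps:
U = 8136 (U = 2 + 49*166 = 2 + 8134 = 8136)
T = 8136 + 20*√39 (T = 10*√(-1*(-156)) + 8136 = 10*√156 + 8136 = 10*(2*√39) + 8136 = 20*√39 + 8136 = 8136 + 20*√39 ≈ 8260.9)
T + (79 + 21)*(-44) = (8136 + 20*√39) + (79 + 21)*(-44) = (8136 + 20*√39) + 100*(-44) = (8136 + 20*√39) - 4400 = 3736 + 20*√39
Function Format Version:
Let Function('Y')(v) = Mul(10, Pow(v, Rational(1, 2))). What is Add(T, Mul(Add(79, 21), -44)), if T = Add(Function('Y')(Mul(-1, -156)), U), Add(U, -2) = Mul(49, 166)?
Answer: Add(3736, Mul(20, Pow(39, Rational(1, 2)))) ≈ 3860.9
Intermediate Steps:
U = 8136 (U = Add(2, Mul(49, 166)) = Add(2, 8134) = 8136)
T = Add(8136, Mul(20, Pow(39, Rational(1, 2)))) (T = Add(Mul(10, Pow(Mul(-1, -156), Rational(1, 2))), 8136) = Add(Mul(10, Pow(156, Rational(1, 2))), 8136) = Add(Mul(10, Mul(2, Pow(39, Rational(1, 2)))), 8136) = Add(Mul(20, Pow(39, Rational(1, 2))), 8136) = Add(8136, Mul(20, Pow(39, Rational(1, 2)))) ≈ 8260.9)
Add(T, Mul(Add(79, 21), -44)) = Add(Add(8136, Mul(20, Pow(39, Rational(1, 2)))), Mul(Add(79, 21), -44)) = Add(Add(8136, Mul(20, Pow(39, Rational(1, 2)))), Mul(100, -44)) = Add(Add(8136, Mul(20, Pow(39, Rational(1, 2)))), -4400) = Add(3736, Mul(20, Pow(39, Rational(1, 2))))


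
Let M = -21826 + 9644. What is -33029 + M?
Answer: -45211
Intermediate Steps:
M = -12182
-33029 + M = -33029 - 12182 = -45211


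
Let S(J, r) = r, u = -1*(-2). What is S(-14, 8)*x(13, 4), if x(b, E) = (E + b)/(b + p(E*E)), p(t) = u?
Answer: 136/15 ≈ 9.0667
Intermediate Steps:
u = 2
p(t) = 2
x(b, E) = (E + b)/(2 + b) (x(b, E) = (E + b)/(b + 2) = (E + b)/(2 + b))
S(-14, 8)*x(13, 4) = 8*((4 + 13)/(2 + 13)) = 8*(17/15) = 136/15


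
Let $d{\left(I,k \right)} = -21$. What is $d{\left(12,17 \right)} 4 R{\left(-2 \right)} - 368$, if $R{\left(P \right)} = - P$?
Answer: $-536$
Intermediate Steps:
$d{\left(12,17 \right)} 4 R{\left(-2 \right)} - 368 = - 21 \cdot 4 \left(\left(-1\right) \left(-2\right)\right) - 368 = - 21 \cdot 4 \cdot 2 - 368 = \left(-21\right) 8 - 368 = -168 - 368 = -536$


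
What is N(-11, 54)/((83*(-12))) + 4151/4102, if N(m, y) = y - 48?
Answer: 24463/24319 ≈ 1.0059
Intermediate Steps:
N(m, y) = -48 + y
N(-11, 54)/((83*(-12))) + 4151/4102 = (-48 + 54)/((83*(-12))) + 4151/4102 = 6/(-996) + 4151*(1/4102) = 6*(-1/996) + 593/586 = -1/166 + 593/586 = 24463/24319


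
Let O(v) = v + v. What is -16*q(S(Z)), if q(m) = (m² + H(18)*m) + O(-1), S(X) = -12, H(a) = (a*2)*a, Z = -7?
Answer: 122144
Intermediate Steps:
H(a) = 2*a² (H(a) = (2*a)*a = 2*a²)
O(v) = 2*v
q(m) = -2 + m² + 648*m (q(m) = (m² + (2*18²)*m) + 2*(-1) = (m² + (2*324)*m) - 2 = (m² + 648*m) - 2 = -2 + m² + 648*m)
-16*q(S(Z)) = -16*(-2 + (-12)² + 648*(-12)) = -16*(-2 + 144 - 7776) = -16*(-7634) = 122144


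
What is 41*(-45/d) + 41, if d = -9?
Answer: 246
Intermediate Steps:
41*(-45/d) + 41 = 41*(-45/(-9)) + 41 = 41*(-45*(-⅑)) + 41 = 41*5 + 41 = 205 + 41 = 246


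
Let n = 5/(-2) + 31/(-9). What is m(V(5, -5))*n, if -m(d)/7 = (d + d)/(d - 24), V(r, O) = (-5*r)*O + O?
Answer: 3745/36 ≈ 104.03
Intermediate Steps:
V(r, O) = O - 5*O*r (V(r, O) = -5*O*r + O = O - 5*O*r)
m(d) = -14*d/(-24 + d) (m(d) = -7*(d + d)/(d - 24) = -7*2*d/(-24 + d) = -14*d/(-24 + d))
n = -107/18 (n = 5*(-½) + 31*(-⅑) = -5/2 - 31/9 = -107/18 ≈ -5.9444)
m(V(5, -5))*n = -14*(-5*(1 - 5*5))/(-24 - 5*(1 - 5*5))*(-107/18) = -14*(-5*(1 - 25))/(-24 - 5*(1 - 25))*(-107/18) = -14*(-5*(-24))/(-24 - 5*(-24))*(-107/18) = -14*120/(-24 + 120)*(-107/18) = -14*120/96*(-107/18) = -14*120*1/96*(-107/18) = -35/2*(-107/18) = 3745/36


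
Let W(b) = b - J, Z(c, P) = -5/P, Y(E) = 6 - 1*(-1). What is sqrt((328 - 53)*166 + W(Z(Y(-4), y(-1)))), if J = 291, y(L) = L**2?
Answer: sqrt(45354) ≈ 212.96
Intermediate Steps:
Y(E) = 7 (Y(E) = 6 + 1 = 7)
W(b) = -291 + b (W(b) = b - 1*291 = b - 291 = -291 + b)
sqrt((328 - 53)*166 + W(Z(Y(-4), y(-1)))) = sqrt((328 - 53)*166 + (-291 - 5/((-1)**2))) = sqrt(275*166 + (-291 - 5/1)) = sqrt(45650 + (-291 - 5*1)) = sqrt(45650 + (-291 - 5)) = sqrt(45650 - 296) = sqrt(45354)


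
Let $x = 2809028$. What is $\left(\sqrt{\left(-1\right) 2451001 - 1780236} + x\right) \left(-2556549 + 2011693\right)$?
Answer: $-1530515759968 - 544856 i \sqrt{4231237} \approx -1.5305 \cdot 10^{12} - 1.1208 \cdot 10^{9} i$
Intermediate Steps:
$\left(\sqrt{\left(-1\right) 2451001 - 1780236} + x\right) \left(-2556549 + 2011693\right) = \left(\sqrt{\left(-1\right) 2451001 - 1780236} + 2809028\right) \left(-2556549 + 2011693\right) = \left(\sqrt{-2451001 - 1780236} + 2809028\right) \left(-544856\right) = \left(\sqrt{-4231237} + 2809028\right) \left(-544856\right) = \left(i \sqrt{4231237} + 2809028\right) \left(-544856\right) = \left(2809028 + i \sqrt{4231237}\right) \left(-544856\right) = -1530515759968 - 544856 i \sqrt{4231237}$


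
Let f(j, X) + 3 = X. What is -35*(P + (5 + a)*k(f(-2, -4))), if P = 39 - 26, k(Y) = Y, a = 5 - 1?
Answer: 1750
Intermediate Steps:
f(j, X) = -3 + X
a = 4
P = 13
-35*(P + (5 + a)*k(f(-2, -4))) = -35*(13 + (5 + 4)*(-3 - 4)) = -35*(13 + 9*(-7)) = -35*(13 - 63) = -35*(-50) = 1750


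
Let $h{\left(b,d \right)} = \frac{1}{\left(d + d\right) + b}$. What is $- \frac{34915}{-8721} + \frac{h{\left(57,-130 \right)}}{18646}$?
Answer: $\frac{132158084549}{33010188498} \approx 4.0036$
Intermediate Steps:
$h{\left(b,d \right)} = \frac{1}{b + 2 d}$ ($h{\left(b,d \right)} = \frac{1}{2 d + b} = \frac{1}{b + 2 d}$)
$- \frac{34915}{-8721} + \frac{h{\left(57,-130 \right)}}{18646} = - \frac{34915}{-8721} + \frac{1}{\left(57 + 2 \left(-130\right)\right) 18646} = \left(-34915\right) \left(- \frac{1}{8721}\right) + \frac{1}{57 - 260} \cdot \frac{1}{18646} = \frac{34915}{8721} + \frac{1}{-203} \cdot \frac{1}{18646} = \frac{34915}{8721} - \frac{1}{3785138} = \frac{132158084549}{33010188498}$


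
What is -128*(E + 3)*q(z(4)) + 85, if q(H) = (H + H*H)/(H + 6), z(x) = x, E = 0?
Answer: -683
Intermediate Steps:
q(H) = (H + H²)/(6 + H)
-128*(E + 3)*q(z(4)) + 85 = -128*(0 + 3)*4*(1 + 4)/(6 + 4) + 85 = -384*4*5/10 + 85 = -384*4*(⅒)*5 + 85 = -384*2 + 85 = -128*6 + 85 = -768 + 85 = -683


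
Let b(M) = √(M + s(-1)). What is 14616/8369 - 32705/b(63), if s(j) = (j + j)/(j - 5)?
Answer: 14616/8369 - 6541*√570/38 ≈ -4107.8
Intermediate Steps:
s(j) = 2*j/(-5 + j) (s(j) = (2*j)/(-5 + j) = 2*j/(-5 + j))
b(M) = √(⅓ + M) (b(M) = √(M + 2*(-1)/(-5 - 1)) = √(M + 2*(-1)/(-6)) = √(M + 2*(-1)*(-⅙)) = √(M + ⅓) = √(⅓ + M))
14616/8369 - 32705/b(63) = 14616/8369 - 32705*3/√(3 + 9*63) = 14616*(1/8369) - 32705*3/√(3 + 567) = 14616/8369 - 32705*√570/190 = 14616/8369 - 6541*√570/38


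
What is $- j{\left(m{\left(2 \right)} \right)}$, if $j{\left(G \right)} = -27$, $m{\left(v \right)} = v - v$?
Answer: $27$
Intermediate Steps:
$m{\left(v \right)} = 0$
$- j{\left(m{\left(2 \right)} \right)} = \left(-1\right) \left(-27\right) = 27$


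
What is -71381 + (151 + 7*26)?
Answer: -71048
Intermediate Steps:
-71381 + (151 + 7*26) = -71381 + (151 + 182) = -71381 + 333 = -71048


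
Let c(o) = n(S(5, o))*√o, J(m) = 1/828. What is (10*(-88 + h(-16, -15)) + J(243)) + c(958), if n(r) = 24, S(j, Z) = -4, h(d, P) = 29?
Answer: -488519/828 + 24*√958 ≈ 152.84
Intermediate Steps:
J(m) = 1/828
c(o) = 24*√o
(10*(-88 + h(-16, -15)) + J(243)) + c(958) = (10*(-88 + 29) + 1/828) + 24*√958 = (10*(-59) + 1/828) + 24*√958 = (-590 + 1/828) + 24*√958 = -488519/828 + 24*√958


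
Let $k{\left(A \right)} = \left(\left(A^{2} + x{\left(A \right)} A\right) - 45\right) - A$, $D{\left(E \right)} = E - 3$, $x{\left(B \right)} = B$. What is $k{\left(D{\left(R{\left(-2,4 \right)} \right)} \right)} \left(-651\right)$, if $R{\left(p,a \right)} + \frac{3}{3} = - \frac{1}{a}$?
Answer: $\frac{24087}{8} \approx 3010.9$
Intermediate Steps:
$R{\left(p,a \right)} = -1 - \frac{1}{a}$
$D{\left(E \right)} = -3 + E$
$k{\left(A \right)} = -45 - A + 2 A^{2}$ ($k{\left(A \right)} = \left(\left(A^{2} + A A\right) - 45\right) - A = \left(\left(A^{2} + A^{2}\right) - 45\right) - A = \left(2 A^{2} - 45\right) - A = \left(-45 + 2 A^{2}\right) - A = -45 - A + 2 A^{2}$)
$k{\left(D{\left(R{\left(-2,4 \right)} \right)} \right)} \left(-651\right) = \left(-45 - \left(-3 + \frac{-1 - 4}{4}\right) + 2 \left(-3 + \frac{-1 - 4}{4}\right)^{2}\right) \left(-651\right) = \left(-45 - \left(-3 + \frac{1}{4} \left(-5\right)\right) + 2 \left(-3 + \frac{1}{4} \left(-5\right)\right)^{2}\right) \left(-651\right) = \left(-45 - \left(-3 - \frac{5}{4}\right) + 2 \left(-3 - \frac{5}{4}\right)^{2}\right) \left(-651\right) = \left(-45 - - \frac{17}{4} + 2 \left(- \frac{17}{4}\right)^{2}\right) \left(-651\right) = \left(-45 + \frac{17}{4} + 2 \cdot \frac{289}{16}\right) \left(-651\right) = \left(-45 + \frac{17}{4} + \frac{289}{8}\right) \left(-651\right) = \left(- \frac{37}{8}\right) \left(-651\right) = \frac{24087}{8}$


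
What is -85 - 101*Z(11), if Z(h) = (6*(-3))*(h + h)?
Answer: 39911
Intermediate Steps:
Z(h) = -36*h
-85 - 101*Z(11) = -85 - (-3636)*11 = -85 - 101*(-396) = -85 + 39996 = 39911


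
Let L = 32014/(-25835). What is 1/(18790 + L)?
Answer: 25835/485407636 ≈ 5.3223e-5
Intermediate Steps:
L = -32014/25835 (L = 32014*(-1/25835) = -32014/25835 ≈ -1.2392)
1/(18790 + L) = 1/(18790 - 32014/25835) = 1/(485407636/25835) = 25835/485407636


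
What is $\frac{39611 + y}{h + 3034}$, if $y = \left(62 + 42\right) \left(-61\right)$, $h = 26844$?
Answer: $\frac{33267}{29878} \approx 1.1134$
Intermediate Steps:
$y = -6344$ ($y = 104 \left(-61\right) = -6344$)
$\frac{39611 + y}{h + 3034} = \frac{39611 - 6344}{26844 + 3034} = \frac{33267}{29878}$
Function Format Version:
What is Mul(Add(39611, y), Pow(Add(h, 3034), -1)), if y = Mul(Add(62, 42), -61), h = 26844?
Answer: Rational(33267, 29878) ≈ 1.1134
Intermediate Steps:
y = -6344 (y = Mul(104, -61) = -6344)
Mul(Add(39611, y), Pow(Add(h, 3034), -1)) = Mul(Add(39611, -6344), Pow(Add(26844, 3034), -1)) = Mul(33267, Pow(29878, -1)) = Mul(33267, Rational(1, 29878)) = Rational(33267, 29878)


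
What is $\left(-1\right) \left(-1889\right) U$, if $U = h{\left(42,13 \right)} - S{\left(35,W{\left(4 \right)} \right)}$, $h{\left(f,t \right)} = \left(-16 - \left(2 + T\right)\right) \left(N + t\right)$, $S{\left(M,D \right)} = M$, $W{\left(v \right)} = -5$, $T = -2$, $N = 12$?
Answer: $-821715$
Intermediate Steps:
$h{\left(f,t \right)} = -192 - 16 t$ ($h{\left(f,t \right)} = \left(-16 - 0\right) \left(12 + t\right) = \left(-16 + \left(-2 + 2\right)\right) \left(12 + t\right) = \left(-16 + 0\right) \left(12 + t\right) = - 16 \left(12 + t\right) = -192 - 16 t$)
$U = -435$ ($U = \left(-192 - 208\right) - 35 = -400 - 35 = -435$)
$\left(-1\right) \left(-1889\right) U = \left(-1\right) \left(-1889\right) \left(-435\right) = 1889 \left(-435\right) = -821715$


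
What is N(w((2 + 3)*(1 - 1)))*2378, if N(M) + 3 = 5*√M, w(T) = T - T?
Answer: -7134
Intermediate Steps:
w(T) = 0
N(M) = -3 + 5*√M
N(w((2 + 3)*(1 - 1)))*2378 = (-3 + 5*√0)*2378 = (-3 + 5*0)*2378 = (-3 + 0)*2378 = -3*2378 = -7134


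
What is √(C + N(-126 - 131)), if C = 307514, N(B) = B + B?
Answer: 10*√3070 ≈ 554.08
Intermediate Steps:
N(B) = 2*B
√(C + N(-126 - 131)) = √(307514 + 2*(-126 - 131)) = √(307514 + 2*(-257)) = √(307514 - 514) = √307000 = 10*√3070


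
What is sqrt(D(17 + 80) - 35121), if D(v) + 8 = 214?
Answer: I*sqrt(34915) ≈ 186.86*I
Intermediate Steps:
D(v) = 206 (D(v) = -8 + 214 = 206)
sqrt(D(17 + 80) - 35121) = sqrt(206 - 35121) = sqrt(-34915) = I*sqrt(34915)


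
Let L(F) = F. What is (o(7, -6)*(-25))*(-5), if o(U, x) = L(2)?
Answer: 250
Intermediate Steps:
o(U, x) = 2
(o(7, -6)*(-25))*(-5) = (2*(-25))*(-5) = -50*(-5) = 250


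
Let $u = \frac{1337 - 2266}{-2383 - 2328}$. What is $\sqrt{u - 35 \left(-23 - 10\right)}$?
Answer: $\frac{\sqrt{25637893274}}{4711} \approx 33.988$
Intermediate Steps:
$u = \frac{929}{4711}$ ($u = - \frac{929}{-4711} = \left(-929\right) \left(- \frac{1}{4711}\right) = \frac{929}{4711} \approx 0.1972$)
$\sqrt{u - 35 \left(-23 - 10\right)} = \sqrt{\frac{929}{4711} - 35 \left(-23 - 10\right)} = \sqrt{\frac{929}{4711} - -1155} = \sqrt{\frac{929}{4711} + 1155} = \sqrt{\frac{5442134}{4711}} = \frac{\sqrt{25637893274}}{4711}$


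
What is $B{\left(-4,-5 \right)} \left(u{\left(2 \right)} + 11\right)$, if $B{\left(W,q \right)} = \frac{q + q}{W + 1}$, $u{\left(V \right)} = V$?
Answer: $\frac{130}{3} \approx 43.333$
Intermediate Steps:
$B{\left(W,q \right)} = \frac{2 q}{1 + W}$
$B{\left(-4,-5 \right)} \left(u{\left(2 \right)} + 11\right) = 2 \left(-5\right) \frac{1}{1 - 4} \left(2 + 11\right) = 2 \left(-5\right) \frac{1}{-3} \cdot 13 = 2 \left(-5\right) \left(- \frac{1}{3}\right) 13 = \frac{10}{3} \cdot 13 = \frac{130}{3}$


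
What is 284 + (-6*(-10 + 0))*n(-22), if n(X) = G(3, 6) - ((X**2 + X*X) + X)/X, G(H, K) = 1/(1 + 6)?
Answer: 20108/7 ≈ 2872.6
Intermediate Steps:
G(H, K) = 1/7
n(X) = 1/7 - (X + 2*X**2)/X (n(X) = 1/7 - ((X**2 + X*X) + X)/X = 1/7 - ((X**2 + X**2) + X)/X = 1/7 - (2*X**2 + X)/X = 1/7 - (X + 2*X**2)/X)
284 + (-6*(-10 + 0))*n(-22) = 284 + (-6*(-10 + 0))*(-6/7 - 2*(-22)) = 284 + (-6*(-10))*(-6/7 + 44) = 284 + 60*(302/7) = 284 + 18120/7 = 20108/7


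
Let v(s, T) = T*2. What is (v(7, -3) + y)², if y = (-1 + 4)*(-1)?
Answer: 81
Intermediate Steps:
v(s, T) = 2*T
y = -3 (y = 3*(-1) = -3)
(v(7, -3) + y)² = (2*(-3) - 3)² = (-6 - 3)² = (-9)² = 81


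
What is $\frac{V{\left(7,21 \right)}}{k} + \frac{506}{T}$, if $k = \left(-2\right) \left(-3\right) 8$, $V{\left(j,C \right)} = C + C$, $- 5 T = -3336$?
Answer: $\frac{5449}{3336} \approx 1.6334$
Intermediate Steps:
$T = \frac{3336}{5}$ ($T = \left(- \frac{1}{5}\right) \left(-3336\right) = \frac{3336}{5} \approx 667.2$)
$V{\left(j,C \right)} = 2 C$
$k = 48$ ($k = 6 \cdot 8 = 48$)
$\frac{V{\left(7,21 \right)}}{k} + \frac{506}{T} = \frac{2 \cdot 21}{48} + \frac{506}{\frac{3336}{5}} = 42 \cdot \frac{1}{48} + 506 \cdot \frac{5}{3336} = \frac{7}{8} + \frac{1265}{1668} = \frac{5449}{3336}$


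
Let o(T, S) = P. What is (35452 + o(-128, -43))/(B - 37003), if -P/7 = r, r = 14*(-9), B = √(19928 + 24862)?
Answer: -1344467002/1369177219 - 36334*√44790/1369177219 ≈ -0.98757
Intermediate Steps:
B = √44790 ≈ 211.64
r = -126
P = 882 (P = -7*(-126) = 882)
o(T, S) = 882
(35452 + o(-128, -43))/(B - 37003) = (35452 + 882)/(√44790 - 37003) = 36334/(-37003 + √44790)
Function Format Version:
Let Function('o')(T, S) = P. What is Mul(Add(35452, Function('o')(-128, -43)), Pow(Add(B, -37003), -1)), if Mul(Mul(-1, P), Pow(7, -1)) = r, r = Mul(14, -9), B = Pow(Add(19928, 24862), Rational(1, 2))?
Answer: Add(Rational(-1344467002, 1369177219), Mul(Rational(-36334, 1369177219), Pow(44790, Rational(1, 2)))) ≈ -0.98757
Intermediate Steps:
B = Pow(44790, Rational(1, 2)) ≈ 211.64
r = -126
P = 882 (P = Mul(-7, -126) = 882)
Function('o')(T, S) = 882
Mul(Add(35452, Function('o')(-128, -43)), Pow(Add(B, -37003), -1)) = Mul(Add(35452, 882), Pow(Add(Pow(44790, Rational(1, 2)), -37003), -1)) = Mul(36334, Pow(Add(-37003, Pow(44790, Rational(1, 2))), -1))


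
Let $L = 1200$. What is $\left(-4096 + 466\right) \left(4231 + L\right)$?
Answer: $-19714530$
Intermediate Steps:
$\left(-4096 + 466\right) \left(4231 + L\right) = \left(-4096 + 466\right) \left(4231 + 1200\right) = \left(-3630\right) 5431 = -19714530$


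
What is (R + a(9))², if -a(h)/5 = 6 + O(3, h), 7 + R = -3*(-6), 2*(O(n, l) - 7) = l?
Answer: 23409/4 ≈ 5852.3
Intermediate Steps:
O(n, l) = 7 + l/2
R = 11 (R = -7 - 3*(-6) = -7 + 18 = 11)
a(h) = -65 - 5*h/2 (a(h) = -5*(6 + (7 + h/2)) = -5*(13 + h/2) = -65 - 5*h/2)
(R + a(9))² = (11 + (-65 - 5/2*9))² = (11 + (-65 - 45/2))² = (11 - 175/2)² = (-153/2)² = 23409/4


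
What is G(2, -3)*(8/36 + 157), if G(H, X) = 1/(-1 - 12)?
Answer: -1415/117 ≈ -12.094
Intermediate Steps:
G(H, X) = -1/13 (G(H, X) = 1/(-13) = -1/13)
G(2, -3)*(8/36 + 157) = -(8/36 + 157)/13 = -(8*(1/36) + 157)/13 = -(2/9 + 157)/13 = -1/13*1415/9 = -1415/117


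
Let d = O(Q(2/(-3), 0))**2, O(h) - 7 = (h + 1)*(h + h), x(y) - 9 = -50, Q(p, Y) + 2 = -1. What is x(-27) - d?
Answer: -402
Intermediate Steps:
Q(p, Y) = -3 (Q(p, Y) = -2 - 1 = -3)
x(y) = -41 (x(y) = 9 - 50 = -41)
O(h) = 7 + 2*h*(1 + h) (O(h) = 7 + (h + 1)*(h + h) = 7 + (1 + h)*(2*h) = 7 + 2*h*(1 + h))
d = 361 (d = (7 + 2*(-3) + 2*(-3)**2)**2 = (7 - 6 + 2*9)**2 = (7 - 6 + 18)**2 = 19**2 = 361)
x(-27) - d = -41 - 1*361 = -41 - 361 = -402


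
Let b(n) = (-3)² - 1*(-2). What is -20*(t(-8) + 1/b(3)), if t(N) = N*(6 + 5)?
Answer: 19340/11 ≈ 1758.2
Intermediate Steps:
b(n) = 11 (b(n) = 9 + 2 = 11)
t(N) = 11*N (t(N) = N*11 = 11*N)
-20*(t(-8) + 1/b(3)) = -20*(11*(-8) + 1/11) = -20*(-88 + 1/11) = -20*(-967/11) = 19340/11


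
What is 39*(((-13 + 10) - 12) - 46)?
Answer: -2379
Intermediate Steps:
39*(((-13 + 10) - 12) - 46) = 39*((-3 - 12) - 46) = 39*(-15 - 46) = 39*(-61) = -2379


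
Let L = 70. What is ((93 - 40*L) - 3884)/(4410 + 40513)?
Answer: -6591/44923 ≈ -0.14672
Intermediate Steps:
((93 - 40*L) - 3884)/(4410 + 40513) = ((93 - 40*70) - 3884)/(4410 + 40513) = ((93 - 2800) - 3884)/44923 = (-2707 - 3884)*(1/44923) = -6591*1/44923 = -6591/44923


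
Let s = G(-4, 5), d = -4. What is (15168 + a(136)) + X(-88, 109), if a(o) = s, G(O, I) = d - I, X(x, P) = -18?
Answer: 15141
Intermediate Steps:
G(O, I) = -4 - I
s = -9 (s = -4 - 1*5 = -4 - 5 = -9)
a(o) = -9
(15168 + a(136)) + X(-88, 109) = (15168 - 9) - 18 = 15159 - 18 = 15141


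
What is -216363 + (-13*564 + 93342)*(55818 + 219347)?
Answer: 23666725287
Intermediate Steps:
-216363 + (-13*564 + 93342)*(55818 + 219347) = -216363 + (-7332 + 93342)*275165 = -216363 + 86010*275165 = -216363 + 23666941650 = 23666725287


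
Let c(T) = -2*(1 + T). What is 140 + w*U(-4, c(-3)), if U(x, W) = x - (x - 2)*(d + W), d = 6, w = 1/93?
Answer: 13076/93 ≈ 140.60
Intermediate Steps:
w = 1/93 ≈ 0.010753
c(T) = -2 - 2*T
U(x, W) = x - (-2 + x)*(6 + W) (U(x, W) = x - (x - 2)*(6 + W) = x - (-2 + x)*(6 + W))
140 + w*U(-4, c(-3)) = 140 + (12 - 5*(-4) + 2*(-2 - 2*(-3)) - 1*(-2 - 2*(-3))*(-4))/93 = 140 + (12 + 20 + 2*(-2 + 6) - 1*(-2 + 6)*(-4))/93 = 140 + (12 + 20 + 2*4 - 1*4*(-4))/93 = 140 + (12 + 20 + 8 + 16)/93 = 140 + (1/93)*56 = 140 + 56/93 = 13076/93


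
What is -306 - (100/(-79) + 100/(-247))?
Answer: -5938378/19513 ≈ -304.33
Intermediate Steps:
-306 - (100/(-79) + 100/(-247)) = -306 - (100*(-1/79) + 100*(-1/247)) = -306 - (-100/79 - 100/247) = -306 - 1*(-32600/19513) = -306 + 32600/19513 = -5938378/19513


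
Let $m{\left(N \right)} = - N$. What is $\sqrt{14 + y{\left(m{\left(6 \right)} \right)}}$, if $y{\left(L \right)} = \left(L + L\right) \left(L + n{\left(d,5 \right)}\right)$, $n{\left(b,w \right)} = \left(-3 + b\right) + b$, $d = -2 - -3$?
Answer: $7 \sqrt{2} \approx 9.8995$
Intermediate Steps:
$d = 1$ ($d = -2 + 3 = 1$)
$n{\left(b,w \right)} = -3 + 2 b$
$y{\left(L \right)} = 2 L \left(-1 + L\right)$ ($y{\left(L \right)} = \left(L + L\right) \left(L + \left(-3 + 2 \cdot 1\right)\right) = 2 L \left(L + \left(-3 + 2\right)\right) = 2 L \left(L - 1\right) = 2 L \left(-1 + L\right)$)
$\sqrt{14 + y{\left(m{\left(6 \right)} \right)}} = \sqrt{14 + 2 \left(\left(-1\right) 6\right) \left(-1 - 6\right)} = \sqrt{14 + 2 \left(-6\right) \left(-1 - 6\right)} = \sqrt{14 + 2 \left(-6\right) \left(-7\right)} = \sqrt{14 + 84} = \sqrt{98} = 7 \sqrt{2}$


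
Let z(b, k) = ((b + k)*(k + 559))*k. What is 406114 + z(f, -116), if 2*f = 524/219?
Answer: 1380936062/219 ≈ 6.3056e+6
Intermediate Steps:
f = 262/219 (f = (524/219)/2 = (524*(1/219))/2 = (1/2)*(524/219) = 262/219 ≈ 1.1963)
z(b, k) = k*(559 + k)*(b + k) (z(b, k) = ((b + k)*(559 + k))*k = ((559 + k)*(b + k))*k = k*(559 + k)*(b + k))
406114 + z(f, -116) = 406114 - 116*((-116)**2 + 559*(262/219) + 559*(-116) + (262/219)*(-116)) = 406114 - 116*(13456 + 146458/219 - 64844 - 30392/219) = 406114 - 116*(-11137906/219) = 406114 + 1291997096/219 = 1380936062/219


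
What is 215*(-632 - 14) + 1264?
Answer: -137626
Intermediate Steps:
215*(-632 - 14) + 1264 = 215*(-646) + 1264 = -138890 + 1264 = -137626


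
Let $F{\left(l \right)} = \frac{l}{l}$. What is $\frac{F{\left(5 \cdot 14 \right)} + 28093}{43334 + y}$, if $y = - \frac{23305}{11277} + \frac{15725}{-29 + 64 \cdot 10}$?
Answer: $\frac{96787299609}{149372527484} \approx 0.64796$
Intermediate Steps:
$F{\left(l \right)} = 1$
$y = \frac{163091470}{6890247}$ ($y = \left(-23305\right) \frac{1}{11277} + \frac{15725}{-29 + 640} = - \frac{23305}{11277} + \frac{15725}{611} = \frac{163091470}{6890247} \approx 23.67$)
$\frac{F{\left(5 \cdot 14 \right)} + 28093}{43334 + y} = \frac{1 + 28093}{43334 + \frac{163091470}{6890247}} = \frac{28094}{\frac{298745054968}{6890247}} = 28094 \cdot \frac{6890247}{298745054968} = \frac{96787299609}{149372527484}$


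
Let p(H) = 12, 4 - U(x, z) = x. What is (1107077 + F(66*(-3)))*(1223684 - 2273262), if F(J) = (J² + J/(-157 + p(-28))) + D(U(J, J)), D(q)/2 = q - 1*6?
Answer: -174511007145574/145 ≈ -1.2035e+12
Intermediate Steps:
U(x, z) = 4 - x
D(q) = -12 + 2*q (D(q) = 2*(q - 1*6) = 2*(q - 6) = 2*(-6 + q) = -12 + 2*q)
F(J) = -4 + J² - 291*J/145 (F(J) = (J² + J/(-157 + 12)) + (-12 + 2*(4 - J)) = (J² + J/(-145)) + (-12 + (8 - 2*J)) = (J² - J/145) + (-4 - 2*J) = -4 + J² - 291*J/145)
(1107077 + F(66*(-3)))*(1223684 - 2273262) = (1107077 + (-4 + (66*(-3))² - 19206*(-3)/145))*(1223684 - 2273262) = (1107077 + (-4 + (-198)² - 291/145*(-198)))*(-1049578) = (1107077 + (-4 + 39204 + 57618/145))*(-1049578) = (1107077 + 5741618/145)*(-1049578) = (166267783/145)*(-1049578) = -174511007145574/145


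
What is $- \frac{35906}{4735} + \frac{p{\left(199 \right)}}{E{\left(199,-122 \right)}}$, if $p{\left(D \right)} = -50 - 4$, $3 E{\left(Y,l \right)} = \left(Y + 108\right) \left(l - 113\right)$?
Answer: $- \frac{103586852}{13664263} \approx -7.5809$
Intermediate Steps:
$E{\left(Y,l \right)} = \frac{\left(-113 + l\right) \left(108 + Y\right)}{3}$ ($E{\left(Y,l \right)} = \frac{\left(Y + 108\right) \left(l - 113\right)}{3} = \frac{\left(108 + Y\right) \left(-113 + l\right)}{3} = \frac{\left(-113 + l\right) \left(108 + Y\right)}{3}$)
$p{\left(D \right)} = -54$ ($p{\left(D \right)} = -50 - 4 = -54$)
$- \frac{35906}{4735} + \frac{p{\left(199 \right)}}{E{\left(199,-122 \right)}} = - \frac{35906}{4735} - \frac{54}{-4068 + 36 \left(-122\right) - \frac{22487}{3} + \frac{1}{3} \cdot 199 \left(-122\right)} = \left(-35906\right) \frac{1}{4735} - \frac{54}{-4068 - 4392 - \frac{22487}{3} - \frac{24278}{3}} = - \frac{35906}{4735} - \frac{54}{- \frac{72145}{3}} = - \frac{35906}{4735} - - \frac{162}{72145} = - \frac{35906}{4735} + \frac{162}{72145} = - \frac{103586852}{13664263}$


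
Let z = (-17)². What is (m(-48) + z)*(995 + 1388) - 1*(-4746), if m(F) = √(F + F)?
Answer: 693433 + 9532*I*√6 ≈ 6.9343e+5 + 23349.0*I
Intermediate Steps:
m(F) = √2*√F (m(F) = √(2*F) = √2*√F)
z = 289
(m(-48) + z)*(995 + 1388) - 1*(-4746) = (√2*√(-48) + 289)*(995 + 1388) - 1*(-4746) = (√2*(4*I*√3) + 289)*2383 + 4746 = (4*I*√6 + 289)*2383 + 4746 = (289 + 4*I*√6)*2383 + 4746 = (688687 + 9532*I*√6) + 4746 = 693433 + 9532*I*√6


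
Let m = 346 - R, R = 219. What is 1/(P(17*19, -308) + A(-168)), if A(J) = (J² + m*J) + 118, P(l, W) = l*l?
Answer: 1/111335 ≈ 8.9819e-6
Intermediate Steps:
m = 127 (m = 346 - 1*219 = 346 - 219 = 127)
P(l, W) = l²
A(J) = 118 + J² + 127*J (A(J) = (J² + 127*J) + 118 = 118 + J² + 127*J)
1/(P(17*19, -308) + A(-168)) = 1/((17*19)² + (118 + (-168)² + 127*(-168))) = 1/(323² + (118 + 28224 - 21336)) = 1/(104329 + 7006) = 1/111335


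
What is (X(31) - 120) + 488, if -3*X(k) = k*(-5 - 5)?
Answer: 1414/3 ≈ 471.33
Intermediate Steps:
X(k) = 10*k/3 (X(k) = -k*(-5 - 5)/3 = -k*(-10)/3 = -(-10)*k/3 = 10*k/3)
(X(31) - 120) + 488 = ((10/3)*31 - 120) + 488 = (310/3 - 120) + 488 = -50/3 + 488 = 1414/3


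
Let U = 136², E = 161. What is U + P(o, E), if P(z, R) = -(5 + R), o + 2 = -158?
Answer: 18330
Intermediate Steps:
o = -160 (o = -2 - 158 = -160)
P(z, R) = -5 - R
U = 18496
U + P(o, E) = 18496 + (-5 - 1*161) = 18496 + (-5 - 161) = 18496 - 166 = 18330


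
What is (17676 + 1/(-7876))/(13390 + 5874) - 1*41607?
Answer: -901801518439/21674752 ≈ -41606.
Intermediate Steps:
(17676 + 1/(-7876))/(13390 + 5874) - 1*41607 = (17676 - 1/7876)/19264 - 41607 = (139216175/7876)*(1/19264) - 41607 = 19888025/21674752 - 41607 = -901801518439/21674752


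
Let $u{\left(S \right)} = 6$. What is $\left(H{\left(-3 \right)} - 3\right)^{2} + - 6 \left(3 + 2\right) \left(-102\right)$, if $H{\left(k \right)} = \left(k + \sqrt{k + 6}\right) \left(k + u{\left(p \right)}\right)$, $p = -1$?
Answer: $3231 - 72 \sqrt{3} \approx 3106.3$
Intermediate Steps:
$H{\left(k \right)} = \left(6 + k\right) \left(k + \sqrt{6 + k}\right)$ ($H{\left(k \right)} = \left(k + \sqrt{k + 6}\right) \left(k + 6\right) = \left(k + \sqrt{6 + k}\right) \left(6 + k\right) = \left(6 + k\right) \left(k + \sqrt{6 + k}\right)$)
$\left(H{\left(-3 \right)} - 3\right)^{2} + - 6 \left(3 + 2\right) \left(-102\right) = \left(\left(\left(-3\right)^{2} + 6 \left(-3\right) + 6 \sqrt{6 - 3} - 3 \sqrt{6 - 3}\right) - 3\right)^{2} + - 6 \left(3 + 2\right) \left(-102\right) = \left(\left(9 - 18 + 6 \sqrt{3} - 3 \sqrt{3}\right) - 3\right)^{2} + \left(-6\right) 5 \left(-102\right) = \left(\left(-9 + 3 \sqrt{3}\right) - 3\right)^{2} - -3060 = \left(-12 + 3 \sqrt{3}\right)^{2} + 3060 = 3060 + \left(-12 + 3 \sqrt{3}\right)^{2}$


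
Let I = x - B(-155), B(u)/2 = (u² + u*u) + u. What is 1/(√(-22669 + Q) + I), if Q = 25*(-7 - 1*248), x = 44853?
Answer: -50937/2594607013 - 2*I*√7261/2594607013 ≈ -1.9632e-5 - 6.5684e-8*I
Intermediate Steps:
B(u) = 2*u + 4*u² (B(u) = 2*((u² + u*u) + u) = 2*((u² + u²) + u) = 2*(2*u² + u) = 2*(u + 2*u²) = 2*u + 4*u²)
I = -50937 (I = 44853 - 2*(-155)*(1 + 2*(-155)) = 44853 - 2*(-155)*(1 - 310) = 44853 - 2*(-155)*(-309) = 44853 - 1*95790 = 44853 - 95790 = -50937)
Q = -6375 (Q = 25*(-7 - 248) = 25*(-255) = -6375)
1/(√(-22669 + Q) + I) = 1/(√(-22669 - 6375) - 50937) = 1/(√(-29044) - 50937) = 1/(2*I*√7261 - 50937) = 1/(-50937 + 2*I*√7261)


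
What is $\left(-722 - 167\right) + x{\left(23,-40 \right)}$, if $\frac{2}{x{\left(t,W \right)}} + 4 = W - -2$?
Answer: $- \frac{18670}{21} \approx -889.05$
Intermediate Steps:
$x{\left(t,W \right)} = \frac{2}{-2 + W}$ ($x{\left(t,W \right)} = \frac{2}{-4 + \left(W - -2\right)} = \frac{2}{-4 + \left(W + 2\right)} = \frac{2}{-4 + \left(2 + W\right)} = \frac{2}{-2 + W}$)
$\left(-722 - 167\right) + x{\left(23,-40 \right)} = \left(-722 - 167\right) + \frac{2}{-2 - 40} = \left(-722 + \left(-1652 + 1485\right)\right) + \frac{2}{-42} = \left(-722 - 167\right) + 2 \left(- \frac{1}{42}\right) = -889 - \frac{1}{21} = - \frac{18670}{21}$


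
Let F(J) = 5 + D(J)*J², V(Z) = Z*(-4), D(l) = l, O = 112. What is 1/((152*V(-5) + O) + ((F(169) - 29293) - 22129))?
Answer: 1/4778544 ≈ 2.0927e-7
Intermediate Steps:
V(Z) = -4*Z
F(J) = 5 + J³ (F(J) = 5 + J*J² = 5 + J³)
1/((152*V(-5) + O) + ((F(169) - 29293) - 22129)) = 1/((152*(-4*(-5)) + 112) + (((5 + 169³) - 29293) - 22129)) = 1/((152*20 + 112) + (((5 + 4826809) - 29293) - 22129)) = 1/((3040 + 112) + ((4826814 - 29293) - 22129)) = 1/(3152 + (4797521 - 22129)) = 1/(3152 + 4775392) = 1/4778544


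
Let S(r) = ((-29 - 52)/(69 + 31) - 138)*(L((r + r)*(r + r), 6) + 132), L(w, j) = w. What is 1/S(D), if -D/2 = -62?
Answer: -25/213892329 ≈ -1.1688e-7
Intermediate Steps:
D = 124 (D = -2*(-62) = 124)
S(r) = -458073/25 - 13881*r²/25 (S(r) = ((-29 - 52)/(69 + 31) - 138)*((r + r)*(r + r) + 132) = (-81/100 - 138)*((2*r)*(2*r) + 132) = (-81*1/100 - 138)*(4*r² + 132) = (-81/100 - 138)*(132 + 4*r²) = -13881*(132 + 4*r²)/100 = -458073/25 - 13881*r²/25)
1/S(D) = 1/(-458073/25 - 13881/25*124²) = 1/(-458073/25 - 13881/25*15376) = 1/(-458073/25 - 213434256/25) = 1/(-213892329/25) = -25/213892329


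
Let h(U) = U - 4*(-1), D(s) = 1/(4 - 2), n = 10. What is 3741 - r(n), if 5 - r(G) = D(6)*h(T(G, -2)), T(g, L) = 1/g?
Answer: 74761/20 ≈ 3738.1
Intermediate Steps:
D(s) = 1/2
h(U) = 4 + U (h(U) = U + 4 = 4 + U)
r(G) = 3 - 1/(2*G) (r(G) = 5 - (4 + 1/G)/2 = 5 - (2 + 1/(2*G)) = 5 + (-2 - 1/(2*G)) = 3 - 1/(2*G))
3741 - r(n) = 3741 - (3 - 1/2/10) = 3741 - (3 - 1/2*1/10) = 3741 - (3 - 1/20) = 3741 - 1*59/20 = 3741 - 59/20 = 74761/20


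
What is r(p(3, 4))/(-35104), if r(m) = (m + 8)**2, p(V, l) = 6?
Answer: -49/8776 ≈ -0.0055834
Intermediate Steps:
r(m) = (8 + m)**2
r(p(3, 4))/(-35104) = (8 + 6)**2/(-35104) = 14**2*(-1/35104) = 196*(-1/35104) = -49/8776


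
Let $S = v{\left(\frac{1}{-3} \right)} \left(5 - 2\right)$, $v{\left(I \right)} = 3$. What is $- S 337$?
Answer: $-3033$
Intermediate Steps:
$S = 9$ ($S = 3 \left(5 - 2\right) = 3 \cdot 3 = 9$)
$- S 337 = - 9 \cdot 337 = \left(-1\right) 3033 = -3033$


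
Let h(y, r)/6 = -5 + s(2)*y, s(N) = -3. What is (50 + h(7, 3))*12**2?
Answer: -15264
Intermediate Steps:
h(y, r) = -30 - 18*y (h(y, r) = 6*(-5 - 3*y) = -30 - 18*y)
(50 + h(7, 3))*12**2 = (50 + (-30 - 18*7))*12**2 = (50 + (-30 - 126))*144 = (50 - 156)*144 = -106*144 = -15264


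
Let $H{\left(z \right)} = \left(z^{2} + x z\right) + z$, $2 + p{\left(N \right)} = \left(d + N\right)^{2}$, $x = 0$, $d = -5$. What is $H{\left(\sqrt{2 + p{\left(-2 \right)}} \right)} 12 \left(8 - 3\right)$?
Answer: $3360$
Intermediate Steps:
$p{\left(N \right)} = -2 + \left(-5 + N\right)^{2}$
$H{\left(z \right)} = z + z^{2}$ ($H{\left(z \right)} = \left(z^{2} + 0 z\right) + z = \left(z^{2} + 0\right) + z = z^{2} + z = z + z^{2}$)
$H{\left(\sqrt{2 + p{\left(-2 \right)}} \right)} 12 \left(8 - 3\right) = \sqrt{2 - \left(2 - \left(-5 - 2\right)^{2}\right)} \left(1 + \sqrt{2 - \left(2 - \left(-5 - 2\right)^{2}\right)}\right) 12 \left(8 - 3\right) = \sqrt{2 - \left(2 - \left(-7\right)^{2}\right)} \left(1 + \sqrt{2 - \left(2 - \left(-7\right)^{2}\right)}\right) 12 \cdot 5 = \sqrt{2 + \left(-2 + 49\right)} \left(1 + \sqrt{2 + \left(-2 + 49\right)}\right) 12 \cdot 5 = \sqrt{2 + 47} \left(1 + \sqrt{2 + 47}\right) 12 \cdot 5 = \sqrt{49} \left(1 + \sqrt{49}\right) 12 \cdot 5 = 7 \left(1 + 7\right) 12 \cdot 5 = 7 \cdot 8 \cdot 12 \cdot 5 = 56 \cdot 12 \cdot 5 = 672 \cdot 5 = 3360$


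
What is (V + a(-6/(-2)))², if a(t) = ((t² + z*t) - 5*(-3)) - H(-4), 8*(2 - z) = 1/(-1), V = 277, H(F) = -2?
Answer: 6125625/64 ≈ 95713.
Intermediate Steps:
z = 17/8 (z = 2 - ⅛/(-1) = 2 - ⅛*(-1) = 2 + ⅛ = 17/8 ≈ 2.1250)
a(t) = 17 + t² + 17*t/8 (a(t) = ((t² + 17*t/8) - 5*(-3)) - 1*(-2) = ((t² + 17*t/8) + 15) + 2 = (15 + t² + 17*t/8) + 2 = 17 + t² + 17*t/8)
(V + a(-6/(-2)))² = (277 + (17 + (-6/(-2))² + 17*(-6/(-2))/8))² = (277 + (17 + (-6*(-½))² + 17*(-6*(-½))/8))² = (277 + (17 + 3² + (17/8)*3))² = (277 + (17 + 9 + 51/8))² = (277 + 259/8)² = (2475/8)² = 6125625/64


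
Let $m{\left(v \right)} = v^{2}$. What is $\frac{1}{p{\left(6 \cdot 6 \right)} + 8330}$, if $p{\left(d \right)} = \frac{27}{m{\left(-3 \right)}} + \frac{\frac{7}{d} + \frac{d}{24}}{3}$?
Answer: $\frac{108}{900025} \approx 0.00012$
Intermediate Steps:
$p{\left(d \right)} = 3 + \frac{d}{72} + \frac{7}{3 d}$ ($p{\left(d \right)} = \frac{27}{\left(-3\right)^{2}} + \frac{\frac{7}{d} + \frac{d}{24}}{3} = \frac{27}{9} + \left(\frac{7}{d} + d \frac{1}{24}\right) \frac{1}{3} = 27 \cdot \frac{1}{9} + \left(\frac{7}{d} + \frac{d}{24}\right) \frac{1}{3} = 3 + \left(\frac{d}{72} + \frac{7}{3 d}\right) = 3 + \frac{d}{72} + \frac{7}{3 d}$)
$\frac{1}{p{\left(6 \cdot 6 \right)} + 8330} = \frac{1}{\frac{168 + 6 \cdot 6 \left(216 + 6 \cdot 6\right)}{72 \cdot 6 \cdot 6} + 8330} = \frac{1}{\frac{168 + 36 \left(216 + 36\right)}{72 \cdot 36} + 8330} = \frac{1}{\frac{1}{72} \cdot \frac{1}{36} \left(168 + 36 \cdot 252\right) + 8330} = \frac{1}{\frac{1}{72} \cdot \frac{1}{36} \left(168 + 9072\right) + 8330} = \frac{1}{\frac{1}{72} \cdot \frac{1}{36} \cdot 9240 + 8330} = \frac{1}{\frac{385}{108} + 8330} = \frac{1}{\frac{900025}{108}} = \frac{108}{900025}$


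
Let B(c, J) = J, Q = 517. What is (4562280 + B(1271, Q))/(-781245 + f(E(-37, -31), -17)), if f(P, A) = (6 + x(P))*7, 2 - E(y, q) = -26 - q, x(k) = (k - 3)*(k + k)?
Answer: -4562797/780951 ≈ -5.8426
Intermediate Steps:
x(k) = 2*k*(-3 + k) (x(k) = (-3 + k)*(2*k) = 2*k*(-3 + k))
E(y, q) = 28 + q (E(y, q) = 2 - (-26 - q) = 2 + (26 + q) = 28 + q)
f(P, A) = 42 + 14*P*(-3 + P) (f(P, A) = (6 + 2*P*(-3 + P))*7 = 42 + 14*P*(-3 + P))
(4562280 + B(1271, Q))/(-781245 + f(E(-37, -31), -17)) = (4562280 + 517)/(-781245 + (42 + 14*(28 - 31)*(-3 + (28 - 31)))) = 4562797/(-781245 + (42 + 14*(-3)*(-3 - 3))) = 4562797/(-781245 + (42 + 14*(-3)*(-6))) = 4562797/(-781245 + (42 + 252)) = 4562797/(-781245 + 294) = 4562797/(-780951) = 4562797*(-1/780951) = -4562797/780951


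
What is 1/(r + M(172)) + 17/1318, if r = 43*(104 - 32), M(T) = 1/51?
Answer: 2751467/208108246 ≈ 0.013221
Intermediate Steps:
M(T) = 1/51
r = 3096 (r = 43*72 = 3096)
1/(r + M(172)) + 17/1318 = 1/(3096 + 1/51) + 17/1318 = 1/(157897/51) + (1/1318)*17 = 51/157897 + 17/1318 = 2751467/208108246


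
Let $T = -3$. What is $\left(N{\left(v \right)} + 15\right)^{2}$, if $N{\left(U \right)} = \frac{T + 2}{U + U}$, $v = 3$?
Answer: $\frac{7921}{36} \approx 220.03$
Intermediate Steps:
$N{\left(U \right)} = - \frac{1}{2 U}$ ($N{\left(U \right)} = \frac{-3 + 2}{U + U} = - \frac{1}{2 U}$)
$\left(N{\left(v \right)} + 15\right)^{2} = \left(- \frac{1}{2 \cdot 3} + 15\right)^{2} = \left(\left(- \frac{1}{2}\right) \frac{1}{3} + 15\right)^{2} = \left(- \frac{1}{6} + 15\right)^{2} = \left(\frac{89}{6}\right)^{2} = \frac{7921}{36}$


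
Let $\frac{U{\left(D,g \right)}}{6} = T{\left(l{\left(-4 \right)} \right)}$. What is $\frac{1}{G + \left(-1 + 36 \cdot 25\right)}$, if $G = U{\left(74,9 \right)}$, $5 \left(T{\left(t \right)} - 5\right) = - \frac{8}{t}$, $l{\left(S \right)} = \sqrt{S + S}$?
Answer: $\frac{23225}{21576313} - \frac{60 i \sqrt{2}}{21576313} \approx 0.0010764 - 3.9327 \cdot 10^{-6} i$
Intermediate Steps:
$l{\left(S \right)} = \sqrt{2} \sqrt{S}$ ($l{\left(S \right)} = \sqrt{2 S} = \sqrt{2} \sqrt{S}$)
$T{\left(t \right)} = 5 - \frac{8}{5 t}$ ($T{\left(t \right)} = 5 + \frac{\left(-8\right) \frac{1}{t}}{5} = 5 - \frac{8}{5 t}$)
$U{\left(D,g \right)} = 30 + \frac{12 i \sqrt{2}}{5}$ ($U{\left(D,g \right)} = 6 \left(5 - \frac{8}{5 \sqrt{2} \sqrt{-4}}\right) = 6 \left(5 - \frac{8}{5 \sqrt{2} \cdot 2 i}\right) = 6 \left(5 - \frac{8}{5 \cdot 2 i \sqrt{2}}\right) = 6 \left(5 - \frac{8 \left(- \frac{i \sqrt{2}}{4}\right)}{5}\right) = 6 \left(5 + \frac{2 i \sqrt{2}}{5}\right) = 30 + \frac{12 i \sqrt{2}}{5}$)
$G = 30 + \frac{12 i \sqrt{2}}{5} \approx 30.0 + 3.3941 i$
$\frac{1}{G + \left(-1 + 36 \cdot 25\right)} = \frac{1}{\left(30 + \frac{12 i \sqrt{2}}{5}\right) + \left(-1 + 36 \cdot 25\right)} = \frac{1}{\left(30 + \frac{12 i \sqrt{2}}{5}\right) + \left(-1 + 900\right)} = \frac{1}{\left(30 + \frac{12 i \sqrt{2}}{5}\right) + 899} = \frac{1}{929 + \frac{12 i \sqrt{2}}{5}}$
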